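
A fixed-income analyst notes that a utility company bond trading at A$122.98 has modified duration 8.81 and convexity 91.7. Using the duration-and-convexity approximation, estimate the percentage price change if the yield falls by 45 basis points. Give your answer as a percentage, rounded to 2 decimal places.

+4.06%

Duration effect: -D_mod·Δy = -8.81 × (-0.0045) = +0.039645
Convexity effect: ½·C·(Δy)² = 0.5 × 91.7 × (-0.0045)² = +0.0009284625
ΔP/P ≈ +0.039645 + 0.0009284625 = +0.0405734625
= +4.05734625%.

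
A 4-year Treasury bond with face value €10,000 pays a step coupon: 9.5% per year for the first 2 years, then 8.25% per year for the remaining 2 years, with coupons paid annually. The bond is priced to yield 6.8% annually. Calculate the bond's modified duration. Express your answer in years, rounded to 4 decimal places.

Periodic yield y = 0.068. First find Macaulay duration:
  t   CF        PV=CF/(1+0.068)^t    t·PV
  1       950.00       889.5131       889.5131
  2       950.00       832.8774     1,665.7549
  3       825.00       677.2362     2,031.7087
  4    10,825.00     8,320.3749    33,281.4995
  Σ                 10,720.0017    37,868.4762
P = 10,720.0017; Macaulay duration = 37,868.4762 / 10,720.0017 = 3.53251 years.
Modified duration = D_Mac / (1 + y) = 3.53251 / 1.068 = 3.30759 years.

3.3076 years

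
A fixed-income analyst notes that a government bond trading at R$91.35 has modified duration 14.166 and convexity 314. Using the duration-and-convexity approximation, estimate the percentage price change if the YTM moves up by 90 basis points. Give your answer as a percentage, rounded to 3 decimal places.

-11.478%

Duration effect: -D_mod·Δy = -14.166 × (+0.009) = -0.127494
Convexity effect: ½·C·(Δy)² = 0.5 × 314 × (0.009)² = +0.0127170
ΔP/P ≈ -0.127494 + 0.0127170 = -0.114777
= -11.4777%.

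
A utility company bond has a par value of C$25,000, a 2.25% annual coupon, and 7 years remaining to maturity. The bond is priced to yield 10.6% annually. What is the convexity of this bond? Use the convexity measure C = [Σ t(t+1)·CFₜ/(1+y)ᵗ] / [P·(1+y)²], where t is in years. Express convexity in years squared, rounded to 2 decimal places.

40.59

With y = 0.106:
  t   CF        PV=CF/(1+0.106)^t    t·PV        t(t+1)·PV
  1       562.50       508.5895       508.5895       1,017.1790
  2       562.50       459.8459       919.6917       2,759.0751
  3       562.50       415.7738     1,247.3215       4,989.2859
  4       562.50       375.9257     1,503.7028       7,518.5140
  5       562.50       339.8967     1,699.4833      10,196.8997
  6       562.50       307.3207     1,843.9240      12,907.4680
  7    25,562.50    12,627.5017    88,392.5121     707,140.0967
  Σ                 15,034.8539    96,115.2249     746,528.5184
P = 15,034.8539.
Convexity = Σ t(t+1)·PV / [P·(1+y)²] = 746,528.5184 / (15,034.8539 × 1.223236) = 40.59167.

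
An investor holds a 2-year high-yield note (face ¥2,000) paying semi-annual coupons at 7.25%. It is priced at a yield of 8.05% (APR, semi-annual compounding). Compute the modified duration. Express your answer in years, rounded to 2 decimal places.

1.82 years

Periodic yield y = 0.04025. First find Macaulay duration:
  t   CF        PV=CF/(1+0.04025)^t    t·PV
  1        72.50        69.6948        69.6948
  2        72.50        66.9981       133.9962
  3        72.50        64.4058       193.2173
  4     2,072.50     1,769.8793     7,079.5171
  Σ                  1,970.9779     7,476.4254
P = 1,970.9779; Macaulay duration = 7,476.4254 / 1,970.9779 = 3.79326 half-year periods = 1.89663 years.
Modified duration = D_Mac / (1 + y) = 1.89663 / 1.04025 = 1.82324 years.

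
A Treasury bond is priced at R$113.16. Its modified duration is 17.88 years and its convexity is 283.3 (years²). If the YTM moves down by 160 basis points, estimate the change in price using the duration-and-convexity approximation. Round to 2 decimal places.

Duration effect: -D_mod·Δy = -17.88 × (-0.016) = +0.286080
Convexity effect: ½·C·(Δy)² = 0.5 × 283.3 × (-0.016)² = +0.0362624
ΔP/P ≈ +0.286080 + 0.0362624 = +0.3223424
ΔP ≈ 113.16 × (+0.3223424) = +36.476265984.

+R$36.48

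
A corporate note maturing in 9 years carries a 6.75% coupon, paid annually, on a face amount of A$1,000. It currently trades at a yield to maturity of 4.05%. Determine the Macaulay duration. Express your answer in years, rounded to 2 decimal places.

7.22 years

Periodic yield y = 0.0405. Discount each cash flow and weight by its year:
  t   CF        PV=CF/(1+0.0405)^t    t·PV
  1        67.50        64.8727        64.8727
  2        67.50        62.3476       124.6952
  3        67.50        59.9208       179.7624
  4        67.50        57.5885       230.3538
  5        67.50        55.3469       276.7345
  6        67.50        53.1926       319.1556
  7        67.50        51.1222       357.8551
  8        67.50        49.1323       393.0584
  9     1,067.50       746.7739     6,720.9650
  Σ                  1,200.2973     8,667.4527
Price P = Σ PV = 1,200.2973.
Macaulay duration = Σ(t·PV) / P = 8,667.4527 / 1,200.2973 = 7.22109 years.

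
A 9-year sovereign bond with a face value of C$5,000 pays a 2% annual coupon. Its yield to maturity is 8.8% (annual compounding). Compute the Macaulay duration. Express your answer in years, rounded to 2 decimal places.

8.06 years

Periodic yield y = 0.088. Discount each cash flow and weight by its year:
  t   CF        PV=CF/(1+0.088)^t    t·PV
  1       100.00        91.9118        91.9118
  2       100.00        84.4777       168.9554
  3       100.00        77.6450       232.9349
  4       100.00        71.3649       285.4594
  5       100.00        65.5927       327.9635
  6       100.00        60.2874       361.7245
  7       100.00        55.4112       387.8786
  8       100.00        50.9294       407.4355
  9     5,100.00     2,387.3171    21,485.8543
  Σ                  2,944.9372    23,750.1179
Price P = Σ PV = 2,944.9372.
Macaulay duration = Σ(t·PV) / P = 23,750.1179 / 2,944.9372 = 8.06473 years.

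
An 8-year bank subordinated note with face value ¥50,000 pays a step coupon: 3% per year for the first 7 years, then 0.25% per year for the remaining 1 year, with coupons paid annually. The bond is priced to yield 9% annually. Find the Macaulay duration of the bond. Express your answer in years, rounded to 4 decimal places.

Periodic yield y = 0.09. Discount each cash flow and weight by its year:
  t   CF        PV=CF/(1+0.09)^t    t·PV
  1     1,500.00     1,376.1468     1,376.1468
  2     1,500.00     1,262.5200     2,525.0400
  3     1,500.00     1,158.2752     3,474.8257
  4     1,500.00     1,062.6378     4,250.5513
  5     1,500.00       974.8971     4,874.4854
  6     1,500.00       894.4010     5,366.4059
  7     1,500.00       820.5514     5,743.8596
  8    50,125.00    25,156.0473   201,248.3781
  Σ                 32,705.4765   228,859.6928
Price P = Σ PV = 32,705.4765.
Macaulay duration = Σ(t·PV) / P = 228,859.6928 / 32,705.4765 = 6.99760 years.

6.9976 years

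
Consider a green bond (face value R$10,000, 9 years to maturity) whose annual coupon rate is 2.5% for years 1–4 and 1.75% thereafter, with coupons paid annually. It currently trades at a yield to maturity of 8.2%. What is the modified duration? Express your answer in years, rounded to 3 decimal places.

7.352 years

Periodic yield y = 0.082. First find Macaulay duration:
  t   CF        PV=CF/(1+0.082)^t    t·PV
  1       250.00       231.0536       231.0536
  2       250.00       213.5431       427.0861
  3       250.00       197.3596       592.0788
  4       250.00       182.4026       729.6103
  5       175.00       118.0054       590.0268
  6       175.00       109.0623       654.3735
  7       175.00       100.7969       705.5784
  8       175.00        93.1580       745.2637
  9    10,175.00     5,005.9795    45,053.8159
  Σ                  6,251.3609    49,728.8871
P = 6,251.3609; Macaulay duration = 49,728.8871 / 6,251.3609 = 7.95489 years.
Modified duration = D_Mac / (1 + y) = 7.95489 / 1.082 = 7.35202 years.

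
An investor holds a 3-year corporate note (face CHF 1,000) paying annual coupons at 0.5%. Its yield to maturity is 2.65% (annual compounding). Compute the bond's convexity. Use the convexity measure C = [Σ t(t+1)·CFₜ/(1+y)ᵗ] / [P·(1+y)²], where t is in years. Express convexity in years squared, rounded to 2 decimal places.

11.31

With y = 0.0265:
  t   CF        PV=CF/(1+0.0265)^t    t·PV        t(t+1)·PV
  1         5.00         4.8709         4.8709           9.7418
  2         5.00         4.7452         9.4903          28.4710
  3     1,005.00       929.1572     2,787.4716      11,149.8865
  Σ                    938.7733     2,801.8329      11,188.0994
P = 938.7733.
Convexity = Σ t(t+1)·PV / [P·(1+y)²] = 11,188.0994 / (938.7733 × 1.053702) = 11.31039.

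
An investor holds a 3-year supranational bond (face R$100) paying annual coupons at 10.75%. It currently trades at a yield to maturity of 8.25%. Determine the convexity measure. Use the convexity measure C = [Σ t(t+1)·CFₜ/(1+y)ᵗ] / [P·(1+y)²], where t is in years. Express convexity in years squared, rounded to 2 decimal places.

With y = 0.0825:
  t   CF        PV=CF/(1+0.0825)^t    t·PV        t(t+1)·PV
  1        10.75         9.9307         9.9307          19.8614
  2        10.75         9.1739        18.3477          55.0432
  3       110.75        87.3092       261.9276       1,047.7104
  Σ                    106.4138       290.2061       1,122.6151
P = 106.4138.
Convexity = Σ t(t+1)·PV / [P·(1+y)²] = 1,122.6151 / (106.4138 × 1.171806) = 9.00279.

9.00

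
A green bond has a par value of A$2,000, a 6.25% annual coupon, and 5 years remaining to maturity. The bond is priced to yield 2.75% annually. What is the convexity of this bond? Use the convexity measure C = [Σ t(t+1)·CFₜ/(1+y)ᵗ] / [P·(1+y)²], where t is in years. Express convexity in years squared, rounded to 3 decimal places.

24.565

With y = 0.0275:
  t   CF        PV=CF/(1+0.0275)^t    t·PV        t(t+1)·PV
  1       125.00       121.6545       121.6545         243.3090
  2       125.00       118.3985       236.7971         710.3912
  3       125.00       115.2297       345.6892       1,382.7567
  4       125.00       112.1457       448.5829       2,242.9143
  5     2,125.00     1,855.4522     9,277.2612      55,663.5674
  Σ                  2,322.8807    10,429.9849      60,242.9387
P = 2,322.8807.
Convexity = Σ t(t+1)·PV / [P·(1+y)²] = 60,242.9387 / (2,322.8807 × 1.055756) = 24.56493.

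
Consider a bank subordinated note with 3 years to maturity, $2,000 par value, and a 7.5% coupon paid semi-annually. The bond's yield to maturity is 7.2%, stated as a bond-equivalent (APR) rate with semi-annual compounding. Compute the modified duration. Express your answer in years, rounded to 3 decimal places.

Periodic yield y = 0.036. First find Macaulay duration:
  t   CF        PV=CF/(1+0.036)^t    t·PV
  1        75.00        72.3938        72.3938
  2        75.00        69.8782       139.7564
  3        75.00        67.4500       202.3500
  4        75.00        65.1062       260.4247
  5        75.00        62.8438       314.2190
  6     2,075.00     1,678.2613    10,069.5675
  Σ                  2,015.9333    11,058.7116
P = 2,015.9333; Macaulay duration = 11,058.7116 / 2,015.9333 = 5.48565 half-year periods = 2.74283 years.
Modified duration = D_Mac / (1 + y) = 2.74283 / 1.036 = 2.64752 years.

2.648 years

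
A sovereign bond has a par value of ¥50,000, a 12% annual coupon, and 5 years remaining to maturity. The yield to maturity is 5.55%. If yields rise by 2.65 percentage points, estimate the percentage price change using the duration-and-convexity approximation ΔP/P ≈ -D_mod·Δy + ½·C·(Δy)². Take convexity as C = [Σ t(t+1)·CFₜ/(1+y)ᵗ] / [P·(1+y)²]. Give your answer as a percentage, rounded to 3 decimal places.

-9.696%

With y = 0.0555:
  t   CF        PV=CF/(1+0.0555)^t    t·PV        t(t+1)·PV
  1     6,000.00     5,684.5097     5,684.5097      11,369.0194
  2     6,000.00     5,385.6084    10,771.2169      32,313.6507
  3     6,000.00     5,102.4239    15,307.2717      61,229.0870
  4     6,000.00     4,834.1297    19,336.5189      96,682.5943
  5    56,000.00    42,746.1336   213,730.6680   1,282,384.0080
  Σ                 63,752.8054   264,830.1852   1,483,978.3594
P = 63,752.8054; D_Mac = 4.15402 yrs; D_mod = 3.93559 yrs; C = 20.89353.
Duration effect: -3.93559 × (+0.0265) = -0.104293
Convexity effect: 0.5 × 20.89353 × (0.0265)² = +0.0073362
ΔP/P ≈ -0.104293 + 0.0073362 = -0.096957 = -9.6957%.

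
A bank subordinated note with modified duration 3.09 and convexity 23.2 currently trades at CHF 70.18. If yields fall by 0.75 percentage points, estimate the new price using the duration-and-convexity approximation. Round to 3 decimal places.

CHF 71.852

Duration effect: -D_mod·Δy = -3.09 × (-0.0075) = +0.023175
Convexity effect: ½·C·(Δy)² = 0.5 × 23.2 × (-0.0075)² = +0.0006525
ΔP/P ≈ +0.023175 + 0.0006525 = +0.0238275
New price ≈ 70.18 × (1 + 0.0238275) = 71.85221395.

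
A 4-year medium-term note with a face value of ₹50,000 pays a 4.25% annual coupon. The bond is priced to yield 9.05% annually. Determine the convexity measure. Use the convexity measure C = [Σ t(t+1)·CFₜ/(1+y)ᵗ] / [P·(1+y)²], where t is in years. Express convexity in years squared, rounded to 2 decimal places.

15.36

With y = 0.0905:
  t   CF        PV=CF/(1+0.0905)^t    t·PV        t(t+1)·PV
  1     2,125.00     1,948.6474     1,948.6474       3,897.2948
  2     2,125.00     1,786.9302     3,573.8604      10,721.5813
  3     2,125.00     1,638.6339     4,915.9016      19,663.6063
  4    52,125.00    36,858.9864   147,435.9456     737,179.7282
  Σ                 42,233.1979   157,874.3551     771,462.2107
P = 42,233.1979.
Convexity = Σ t(t+1)·PV / [P·(1+y)²] = 771,462.2107 / (42,233.1979 × 1.189190) = 15.36064.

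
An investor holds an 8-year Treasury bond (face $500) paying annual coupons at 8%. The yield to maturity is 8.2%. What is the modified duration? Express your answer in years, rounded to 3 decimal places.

5.725 years

Periodic yield y = 0.082. First find Macaulay duration:
  t   CF        PV=CF/(1+0.082)^t    t·PV
  1        40.00        36.9686        36.9686
  2        40.00        34.1669        68.3338
  3        40.00        31.5775        94.7326
  4        40.00        29.1844       116.7376
  5        40.00        26.9727       134.8633
  6        40.00        24.9285       149.5711
  7        40.00        23.0393       161.2751
  8       540.00       287.4588     2,299.6707
  Σ                    494.2967     3,062.1528
P = 494.2967; Macaulay duration = 3,062.1528 / 494.2967 = 6.19497 years.
Modified duration = D_Mac / (1 + y) = 6.19497 / 1.082 = 5.72548 years.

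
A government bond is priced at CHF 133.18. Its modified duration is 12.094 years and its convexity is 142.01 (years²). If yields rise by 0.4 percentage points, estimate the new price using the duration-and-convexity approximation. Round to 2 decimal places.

CHF 126.89

Duration effect: -D_mod·Δy = -12.094 × (+0.004) = -0.048376
Convexity effect: ½·C·(Δy)² = 0.5 × 142.01 × (0.004)² = +0.00113608
ΔP/P ≈ -0.048376 + 0.00113608 = -0.04723992
New price ≈ 133.18 × (1 - 0.04723992) = 126.8885874544.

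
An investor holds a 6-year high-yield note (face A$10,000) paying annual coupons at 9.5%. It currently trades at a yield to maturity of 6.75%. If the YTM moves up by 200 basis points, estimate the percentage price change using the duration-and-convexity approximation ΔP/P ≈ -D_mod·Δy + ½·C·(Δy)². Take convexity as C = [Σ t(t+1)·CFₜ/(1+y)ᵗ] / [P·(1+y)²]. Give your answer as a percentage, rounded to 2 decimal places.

With y = 0.0675:
  t   CF        PV=CF/(1+0.0675)^t    t·PV        t(t+1)·PV
  1       950.00       889.9297       889.9297       1,779.8595
  2       950.00       833.6578     1,667.3157       5,001.9470
  3       950.00       780.9441     2,342.8323       9,371.3293
  4       950.00       731.5636     2,926.2543      14,631.2714
  5       950.00       685.3055     3,426.5273      20,559.1636
  6    10,950.00     7,399.5757    44,397.4541     310,782.1790
  Σ                 11,320.9764    55,650.3134     362,125.7498
P = 11,320.9764; D_Mac = 4.91568 yrs; D_mod = 4.60485 yrs; C = 28.06983.
Duration effect: -4.60485 × (+0.02) = -0.092097
Convexity effect: 0.5 × 28.06983 × (0.02)² = +0.0056140
ΔP/P ≈ -0.092097 + 0.0056140 = -0.086483 = -8.6483%.

-8.65%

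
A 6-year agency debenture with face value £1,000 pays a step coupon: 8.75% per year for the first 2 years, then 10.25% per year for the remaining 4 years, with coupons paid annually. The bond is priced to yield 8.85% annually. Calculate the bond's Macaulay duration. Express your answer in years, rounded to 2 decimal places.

Periodic yield y = 0.0885. Discount each cash flow and weight by its year:
  t   CF        PV=CF/(1+0.0885)^t    t·PV
  1        87.50        80.3859        80.3859
  2        87.50        73.8501       147.7002
  3       102.50        79.4765       238.4294
  4       102.50        73.0147       292.0587
  5       102.50        67.0782       335.3912
  6     1,102.50       662.8389     3,977.0335
  Σ                  1,036.6443     5,070.9989
Price P = Σ PV = 1,036.6443.
Macaulay duration = Σ(t·PV) / P = 5,070.9989 / 1,036.6443 = 4.89174 years.

4.89 years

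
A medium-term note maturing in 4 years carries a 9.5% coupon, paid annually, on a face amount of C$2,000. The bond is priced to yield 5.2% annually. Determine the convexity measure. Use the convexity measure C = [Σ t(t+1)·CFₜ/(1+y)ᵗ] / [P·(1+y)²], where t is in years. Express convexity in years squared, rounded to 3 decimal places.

15.342

With y = 0.052:
  t   CF        PV=CF/(1+0.052)^t    t·PV        t(t+1)·PV
  1       190.00       180.6084       180.6084         361.2167
  2       190.00       171.6810       343.3619       1,030.0857
  3       190.00       163.1948       489.5845       1,958.3379
  4     2,190.00     1,788.0562     7,152.2246      35,761.1232
  Σ                  2,303.5403     8,165.7794      39,110.7636
P = 2,303.5403.
Convexity = Σ t(t+1)·PV / [P·(1+y)²] = 39,110.7636 / (2,303.5403 × 1.106704) = 15.34154.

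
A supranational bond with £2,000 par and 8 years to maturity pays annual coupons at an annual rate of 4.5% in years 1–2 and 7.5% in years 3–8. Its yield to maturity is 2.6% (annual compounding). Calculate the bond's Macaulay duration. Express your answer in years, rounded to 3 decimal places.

6.784 years

Periodic yield y = 0.026. Discount each cash flow and weight by its year:
  t   CF        PV=CF/(1+0.026)^t    t·PV
  1        90.00        87.7193        87.7193
  2        90.00        85.4964       170.9928
  3       150.00       138.8830       416.6491
  4       150.00       135.3636       541.4543
  5       150.00       131.9333       659.6665
  6       150.00       128.5900       771.5398
  7       150.00       125.3314       877.3195
  8     2,150.00     1,750.8929    14,007.1429
  Σ                  2,584.2098    17,532.4843
Price P = Σ PV = 2,584.2098.
Macaulay duration = Σ(t·PV) / P = 17,532.4843 / 2,584.2098 = 6.78447 years.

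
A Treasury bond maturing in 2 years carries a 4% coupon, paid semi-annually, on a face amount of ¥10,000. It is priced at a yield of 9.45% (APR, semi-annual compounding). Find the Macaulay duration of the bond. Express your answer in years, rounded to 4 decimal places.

Periodic yield y = 0.04725. Discount each cash flow and weight by its period:
  t   CF        PV=CF/(1+0.04725)^t    t·PV
  1       200.00       190.9764       190.9764
  2       200.00       182.3599       364.7197
  3       200.00       174.1321       522.3964
  4    10,200.00     8,480.0555    33,920.2221
  Σ                  9,027.5239    34,998.3145
Price P = Σ PV = 9,027.5239.
Macaulay duration = Σ(t·PV) / P = 34,998.3145 / 9,027.5239 = 3.87685 half-year periods.
In years: 3.87685 / 2 = 1.93842 years.

1.9384 years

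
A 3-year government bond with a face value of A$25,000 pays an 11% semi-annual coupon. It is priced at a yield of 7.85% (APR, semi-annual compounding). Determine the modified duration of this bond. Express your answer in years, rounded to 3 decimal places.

2.551 years

Periodic yield y = 0.03925. First find Macaulay duration:
  t   CF        PV=CF/(1+0.03925)^t    t·PV
  1     1,375.00     1,323.0695     1,323.0695
  2     1,375.00     1,273.1003     2,546.2007
  3     1,375.00     1,225.0184     3,675.0551
  4     1,375.00     1,178.7523     4,715.0093
  5     1,375.00     1,134.2337     5,671.1683
  6    26,375.00    20,934.9665   125,609.7987
  Σ                 27,069.1407   143,540.3016
P = 27,069.1407; Macaulay duration = 143,540.3016 / 27,069.1407 = 5.30273 half-year periods = 2.65136 years.
Modified duration = D_Mac / (1 + y) = 2.65136 / 1.03925 = 2.55123 years.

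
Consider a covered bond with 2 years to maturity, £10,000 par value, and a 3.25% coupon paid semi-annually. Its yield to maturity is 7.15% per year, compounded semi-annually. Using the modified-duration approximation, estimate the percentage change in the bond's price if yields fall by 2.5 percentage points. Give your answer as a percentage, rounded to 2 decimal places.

+4.71%

Periodic yield y = 0.03575. Modified duration first:
  t   CF        PV=CF/(1+0.03575)^t    t·PV
  1       162.50       156.8911       156.8911
  2       162.50       151.4759       302.9518
  3       162.50       146.2475       438.7426
  4    10,162.50     8,830.4084    35,321.6337
  Σ                  9,285.0230    36,220.2192
P = 9,285.0230; D_Mac = 3.90093 half-year periods = 1.95046 yrs; D_mod = 1.95046/(1+0.03575) = 1.88314 yrs.
ΔP/P ≈ -D_mod · Δy = -1.88314 × (-0.025) = +0.047079 = +4.7079%.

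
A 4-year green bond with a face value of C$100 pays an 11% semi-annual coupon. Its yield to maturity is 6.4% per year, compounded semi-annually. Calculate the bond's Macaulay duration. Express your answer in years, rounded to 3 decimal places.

3.395 years

Periodic yield y = 0.032. Discount each cash flow and weight by its period:
  t   CF        PV=CF/(1+0.032)^t    t·PV
  1         5.50         5.3295         5.3295
  2         5.50         5.1642        10.3284
  3         5.50         5.0041        15.0122
  4         5.50         4.8489        19.3956
  5         5.50         4.6986        23.4928
  6         5.50         4.5529        27.3172
  7         5.50         4.4117        30.8818
  8       105.50        82.0002       656.0016
  Σ                    116.0099       787.7590
Price P = Σ PV = 116.0099.
Macaulay duration = Σ(t·PV) / P = 787.7590 / 116.0099 = 6.79044 half-year periods.
In years: 6.79044 / 2 = 3.39522 years.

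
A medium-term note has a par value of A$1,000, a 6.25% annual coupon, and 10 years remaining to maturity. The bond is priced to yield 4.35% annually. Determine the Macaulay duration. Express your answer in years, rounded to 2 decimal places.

7.90 years

Periodic yield y = 0.0435. Discount each cash flow and weight by its year:
  t   CF        PV=CF/(1+0.0435)^t    t·PV
  1        62.50        59.8946        59.8946
  2        62.50        57.3978       114.7956
  3        62.50        55.0051       165.0152
  4        62.50        52.7121       210.8483
  5        62.50        50.5147       252.5735
  6        62.50        48.4089       290.4535
  7        62.50        46.3909       324.7363
  8        62.50        44.4570       355.6562
  9        62.50        42.6038       383.4338
  10    1,062.50       694.0718     6,940.7181
  Σ                  1,151.4566     9,098.1251
Price P = Σ PV = 1,151.4566.
Macaulay duration = Σ(t·PV) / P = 9,098.1251 / 1,151.4566 = 7.90140 years.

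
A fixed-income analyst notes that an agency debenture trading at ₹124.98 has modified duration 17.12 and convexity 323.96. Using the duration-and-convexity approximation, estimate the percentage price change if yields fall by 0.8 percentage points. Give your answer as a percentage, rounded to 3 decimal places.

+14.733%

Duration effect: -D_mod·Δy = -17.12 × (-0.008) = +0.136960
Convexity effect: ½·C·(Δy)² = 0.5 × 323.96 × (-0.008)² = +0.01036672
ΔP/P ≈ +0.136960 + 0.01036672 = +0.14732672
= +14.732672%.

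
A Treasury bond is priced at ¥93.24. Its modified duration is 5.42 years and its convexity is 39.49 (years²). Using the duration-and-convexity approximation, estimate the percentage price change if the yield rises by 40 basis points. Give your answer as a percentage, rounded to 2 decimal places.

Duration effect: -D_mod·Δy = -5.42 × (+0.004) = -0.021680
Convexity effect: ½·C·(Δy)² = 0.5 × 39.49 × (0.004)² = +0.00031592
ΔP/P ≈ -0.021680 + 0.00031592 = -0.02136408
= -2.136408%.

-2.14%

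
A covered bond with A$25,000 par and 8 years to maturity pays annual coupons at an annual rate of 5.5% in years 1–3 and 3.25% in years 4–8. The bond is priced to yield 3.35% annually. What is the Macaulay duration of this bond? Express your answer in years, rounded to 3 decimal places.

6.858 years

Periodic yield y = 0.0335. Discount each cash flow and weight by its year:
  t   CF        PV=CF/(1+0.0335)^t    t·PV
  1     1,375.00     1,330.4306     1,330.4306
  2     1,375.00     1,287.3058     2,574.6117
  3     1,375.00     1,245.5789     3,736.7368
  4       812.50       712.1663     2,848.6654
  5       812.50       689.0821     3,445.4105
  6       812.50       666.7461     4,000.4766
  7       812.50       645.1341     4,515.9387
  8    25,812.50    19,831.0734   158,648.5870
  Σ                 26,407.5174   181,100.8572
Price P = Σ PV = 26,407.5174.
Macaulay duration = Σ(t·PV) / P = 181,100.8572 / 26,407.5174 = 6.85793 years.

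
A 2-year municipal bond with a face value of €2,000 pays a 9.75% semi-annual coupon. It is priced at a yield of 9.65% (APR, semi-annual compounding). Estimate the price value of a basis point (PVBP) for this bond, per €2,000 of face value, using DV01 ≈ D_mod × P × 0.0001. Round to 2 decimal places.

Periodic yield y = 0.04825.
  t   CF        PV=CF/(1+0.04825)^t    t·PV
  1        97.50        93.0122        93.0122
  2        97.50        88.7309       177.4618
  3        97.50        84.6467       253.9401
  4     2,097.50     1,737.1707     6,948.6826
  Σ                  2,003.5604     7,473.0967
P = 2,003.5604; D_Mac = 3.72991 half-year periods = 1.86495 yrs; D_mod = 1.77911 yrs.
DV01 ≈ 1.77911 × 2,003.5604 × 0.0001 = 0.356456.

€0.36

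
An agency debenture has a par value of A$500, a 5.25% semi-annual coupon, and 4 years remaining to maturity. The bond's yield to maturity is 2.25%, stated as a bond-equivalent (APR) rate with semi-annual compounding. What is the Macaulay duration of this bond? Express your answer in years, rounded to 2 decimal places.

Periodic yield y = 0.01125. Discount each cash flow and weight by its period:
  t   CF        PV=CF/(1+0.01125)^t    t·PV
  1       13.125        12.9790        12.9790
  2       13.125        12.8346        25.6692
  3       13.125        12.6918        38.0754
  4       13.125        12.5506        50.2025
  5       13.125        12.4110        62.0550
  6       13.125        12.2729        73.6376
  7       13.125        12.1364        84.9547
  8      513.125       469.1966     3,753.5732
  Σ                    557.0730     4,101.1465
Price P = Σ PV = 557.0730.
Macaulay duration = Σ(t·PV) / P = 4,101.1465 / 557.0730 = 7.36196 half-year periods.
In years: 7.36196 / 2 = 3.68098 years.

3.68 years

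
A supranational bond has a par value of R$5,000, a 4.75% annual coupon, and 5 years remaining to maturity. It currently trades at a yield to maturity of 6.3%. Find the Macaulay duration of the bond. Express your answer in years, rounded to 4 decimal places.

4.5497 years

Periodic yield y = 0.063. Discount each cash flow and weight by its year:
  t   CF        PV=CF/(1+0.063)^t    t·PV
  1       237.50       223.4243       223.4243
  2       237.50       210.1828       420.3655
  3       237.50       197.7260       593.1781
  4       237.50       186.0075       744.0302
  5     5,237.50     3,858.8484    19,294.2418
  Σ                  4,676.1890    21,275.2398
Price P = Σ PV = 4,676.1890.
Macaulay duration = Σ(t·PV) / P = 21,275.2398 / 4,676.1890 = 4.54970 years.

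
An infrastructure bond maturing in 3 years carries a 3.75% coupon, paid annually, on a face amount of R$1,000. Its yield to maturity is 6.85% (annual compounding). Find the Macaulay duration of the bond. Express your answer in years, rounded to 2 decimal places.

Periodic yield y = 0.0685. Discount each cash flow and weight by its year:
  t   CF        PV=CF/(1+0.0685)^t    t·PV
  1        37.50        35.0959        35.0959
  2        37.50        32.8460        65.6920
  3     1,037.50       850.4808     2,551.4425
  Σ                    918.4227     2,652.2304
Price P = Σ PV = 918.4227.
Macaulay duration = Σ(t·PV) / P = 2,652.2304 / 918.4227 = 2.88781 years.

2.89 years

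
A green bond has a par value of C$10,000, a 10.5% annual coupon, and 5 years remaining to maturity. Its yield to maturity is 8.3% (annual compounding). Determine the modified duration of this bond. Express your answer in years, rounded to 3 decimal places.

3.854 years

Periodic yield y = 0.083. First find Macaulay duration:
  t   CF        PV=CF/(1+0.083)^t    t·PV
  1     1,050.00       969.5291       969.5291
  2     1,050.00       895.2254     1,790.4508
  3     1,050.00       826.6162     2,479.8487
  4     1,050.00       763.2652     3,053.0609
  5    11,050.00     7,416.8585    37,084.2926
  Σ                 10,871.4944    45,377.1820
P = 10,871.4944; Macaulay duration = 45,377.1820 / 10,871.4944 = 4.17396 years.
Modified duration = D_Mac / (1 + y) = 4.17396 / 1.083 = 3.85407 years.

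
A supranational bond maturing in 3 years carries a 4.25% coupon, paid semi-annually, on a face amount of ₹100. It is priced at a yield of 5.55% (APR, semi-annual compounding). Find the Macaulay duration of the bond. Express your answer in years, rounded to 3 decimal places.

Periodic yield y = 0.02775. Discount each cash flow and weight by its period:
  t   CF        PV=CF/(1+0.02775)^t    t·PV
  1        2.125         2.0676         2.0676
  2        2.125         2.0118         4.0236
  3        2.125         1.9575         5.8724
  4        2.125         1.9046         7.6185
  5        2.125         1.8532         9.2660
  6      102.125        86.6577       519.9462
  Σ                     96.4524       548.7943
Price P = Σ PV = 96.4524.
Macaulay duration = Σ(t·PV) / P = 548.7943 / 96.4524 = 5.68979 half-year periods.
In years: 5.68979 / 2 = 2.84490 years.

2.845 years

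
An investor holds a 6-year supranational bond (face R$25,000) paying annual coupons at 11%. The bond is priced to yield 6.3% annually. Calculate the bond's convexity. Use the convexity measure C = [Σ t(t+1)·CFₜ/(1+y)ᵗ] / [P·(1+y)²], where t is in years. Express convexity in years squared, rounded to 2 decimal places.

27.62

With y = 0.063:
  t   CF        PV=CF/(1+0.063)^t    t·PV        t(t+1)·PV
  1     2,750.00     2,587.0179     2,587.0179       5,174.0357
  2     2,750.00     2,433.6951     4,867.3902      14,602.1705
  3     2,750.00     2,289.4592     6,868.3775      27,473.5099
  4     2,750.00     2,153.7715     8,615.0862      43,075.4310
  5     2,750.00     2,026.1256    10,130.6282      60,783.7690
  6    27,750.00    19,233.7249   115,402.3495     807,816.4463
  Σ                 30,723.7942   148,470.8494     958,925.3625
P = 30,723.7942.
Convexity = Σ t(t+1)·PV / [P·(1+y)²] = 958,925.3625 / (30,723.7942 × 1.129969) = 27.62126.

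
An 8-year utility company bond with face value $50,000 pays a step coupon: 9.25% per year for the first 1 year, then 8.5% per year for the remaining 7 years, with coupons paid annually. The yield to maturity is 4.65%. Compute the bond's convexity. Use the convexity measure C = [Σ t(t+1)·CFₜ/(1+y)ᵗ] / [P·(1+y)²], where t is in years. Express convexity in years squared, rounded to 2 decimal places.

With y = 0.0465:
  t   CF        PV=CF/(1+0.0465)^t    t·PV        t(t+1)·PV
  1     4,625.00     4,419.4935     4,419.4935       8,838.9871
  2     4,250.00     3,880.7035     7,761.4070      23,284.2211
  3     4,250.00     3,708.2690    11,124.8070      44,499.2281
  4     4,250.00     3,543.4964    14,173.9857      70,869.9286
  5     4,250.00     3,386.0453    16,930.2266     101,581.3596
  6     4,250.00     3,235.5904    19,413.5422     135,894.7955
  7     4,250.00     3,091.8207    21,642.7449     173,141.9595
  8    54,250.00    37,712.5484   301,700.3876   2,715,303.4884
  Σ                 62,977.9674   397,166.5947   3,273,413.9679
P = 62,977.9674.
Convexity = Σ t(t+1)·PV / [P·(1+y)²] = 3,273,413.9679 / (62,977.9674 × 1.095162) = 47.46067.

47.46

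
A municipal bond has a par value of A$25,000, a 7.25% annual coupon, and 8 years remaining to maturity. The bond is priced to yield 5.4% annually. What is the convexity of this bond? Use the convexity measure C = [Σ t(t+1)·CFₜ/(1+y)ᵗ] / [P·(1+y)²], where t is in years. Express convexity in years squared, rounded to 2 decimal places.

48.20

With y = 0.054:
  t   CF        PV=CF/(1+0.054)^t    t·PV        t(t+1)·PV
  1     1,812.50     1,719.6395     1,719.6395       3,439.2789
  2     1,812.50     1,631.5365     3,263.0730       9,789.2190
  3     1,812.50     1,547.9473     4,643.8420      18,575.3681
  4     1,812.50     1,468.6407     5,874.5630      29,372.8148
  5     1,812.50     1,393.3973     6,966.9864      41,801.9186
  6     1,812.50     1,322.0088     7,932.0529      55,524.3701
  7     1,812.50     1,254.2778     8,779.9447      70,239.5574
  8    26,812.50    17,604.0431   140,832.3446   1,267,491.1013
  Σ                 27,941.4910   180,012.4460   1,496,233.6282
P = 27,941.4910.
Convexity = Σ t(t+1)·PV / [P·(1+y)²] = 1,496,233.6282 / (27,941.4910 × 1.110916) = 48.20239.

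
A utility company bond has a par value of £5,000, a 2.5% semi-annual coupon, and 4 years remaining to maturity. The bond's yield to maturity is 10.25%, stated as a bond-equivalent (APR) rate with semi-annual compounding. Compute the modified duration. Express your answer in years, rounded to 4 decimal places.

Periodic yield y = 0.05125. First find Macaulay duration:
  t   CF        PV=CF/(1+0.05125)^t    t·PV
  1        62.50        59.4530        59.4530
  2        62.50        56.5546       113.1092
  3        62.50        53.7975       161.3925
  4        62.50        51.1748       204.6991
  5        62.50        48.6799       243.3997
  6        62.50        46.3067       277.8403
  7        62.50        44.0492       308.3444
  8     5,062.50     3,394.0401    27,152.3206
  Σ                  3,754.0558    28,520.5587
P = 3,754.0558; Macaulay duration = 28,520.5587 / 3,754.0558 = 7.59727 half-year periods = 3.79863 years.
Modified duration = D_Mac / (1 + y) = 3.79863 / 1.05125 = 3.61344 years.

3.6134 years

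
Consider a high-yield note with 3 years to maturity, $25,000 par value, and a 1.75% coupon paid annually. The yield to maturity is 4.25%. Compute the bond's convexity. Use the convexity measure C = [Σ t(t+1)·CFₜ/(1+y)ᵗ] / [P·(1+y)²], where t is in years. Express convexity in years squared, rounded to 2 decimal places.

10.78

With y = 0.0425:
  t   CF        PV=CF/(1+0.0425)^t    t·PV        t(t+1)·PV
  1       437.50       419.6643       419.6643         839.3285
  2       437.50       402.5557       805.1113       2,415.3339
  3    25,437.50    22,451.5452    67,354.6355     269,418.5421
  Σ                 23,273.7651    68,579.4111     272,673.2045
P = 23,273.7651.
Convexity = Σ t(t+1)·PV / [P·(1+y)²] = 272,673.2045 / (23,273.7651 × 1.086806) = 10.78012.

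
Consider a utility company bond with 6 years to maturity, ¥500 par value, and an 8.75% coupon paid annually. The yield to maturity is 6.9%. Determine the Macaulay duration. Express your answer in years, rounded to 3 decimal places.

Periodic yield y = 0.069. Discount each cash flow and weight by its year:
  t   CF        PV=CF/(1+0.069)^t    t·PV
  1        43.75        40.9261        40.9261
  2        43.75        38.2845        76.5689
  3        43.75        35.8133       107.4400
  4        43.75        33.5017       134.0069
  5        43.75        31.3393       156.6966
  6       543.75       364.3620     2,186.1718
  Σ                    544.2269     2,701.8104
Price P = Σ PV = 544.2269.
Macaulay duration = Σ(t·PV) / P = 2,701.8104 / 544.2269 = 4.96449 years.

4.964 years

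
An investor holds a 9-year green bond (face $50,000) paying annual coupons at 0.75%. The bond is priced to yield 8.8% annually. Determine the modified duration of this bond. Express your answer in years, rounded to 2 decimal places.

7.90 years

Periodic yield y = 0.088. First find Macaulay duration:
  t   CF        PV=CF/(1+0.088)^t    t·PV
  1       375.00       344.6691       344.6691
  2       375.00       316.7915       633.5829
  3       375.00       291.1686       873.5059
  4       375.00       267.6182     1,070.4729
  5       375.00       245.9726     1,229.8632
  6       375.00       226.0778     1,356.4667
  7       375.00       207.7921     1,454.5446
  8       375.00       190.9854     1,527.8830
  9    50,375.00    23,580.6081   212,225.4731
  Σ                 25,671.6834   220,716.4614
P = 25,671.6834; Macaulay duration = 220,716.4614 / 25,671.6834 = 8.59766 years.
Modified duration = D_Mac / (1 + y) = 8.59766 / 1.088 = 7.90226 years.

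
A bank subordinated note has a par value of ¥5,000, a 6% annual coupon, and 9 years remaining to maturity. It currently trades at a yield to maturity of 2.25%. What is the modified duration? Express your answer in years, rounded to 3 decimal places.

Periodic yield y = 0.0225. First find Macaulay duration:
  t   CF        PV=CF/(1+0.0225)^t    t·PV
  1       300.00       293.3985       293.3985
  2       300.00       286.9423       573.8847
  3       300.00       280.6282       841.8846
  4       300.00       274.4530     1,097.8120
  5       300.00       268.4137     1,342.0685
  6       300.00       262.5073     1,575.0437
  7       300.00       256.7308     1,797.1159
  8       300.00       251.0815     2,008.6520
  9     5,300.00     4,338.1645    39,043.4808
  Σ                  6,512.3199    48,573.3407
P = 6,512.3199; Macaulay duration = 48,573.3407 / 6,512.3199 = 7.45868 years.
Modified duration = D_Mac / (1 + y) = 7.45868 / 1.0225 = 7.29456 years.

7.295 years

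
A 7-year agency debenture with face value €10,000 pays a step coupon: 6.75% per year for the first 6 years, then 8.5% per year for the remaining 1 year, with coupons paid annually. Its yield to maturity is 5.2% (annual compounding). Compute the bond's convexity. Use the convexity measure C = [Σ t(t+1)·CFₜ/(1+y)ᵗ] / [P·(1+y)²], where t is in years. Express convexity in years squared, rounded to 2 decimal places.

With y = 0.052:
  t   CF        PV=CF/(1+0.052)^t    t·PV        t(t+1)·PV
  1       675.00       641.6350       641.6350       1,283.2700
  2       675.00       609.9192     1,219.8384       3,659.5151
  3       675.00       579.7711     1,739.3133       6,957.2530
  4       675.00       551.1132     2,204.4528      11,022.2640
  5       675.00       523.8719     2,619.3593      15,716.1559
  6       675.00       497.9771     2,987.8623      20,915.0364
  7    10,850.00     7,608.8594    53,262.0158     426,096.1268
  Σ                 11,013.1468    64,674.4769     485,649.6212
P = 11,013.1468.
Convexity = Σ t(t+1)·PV / [P·(1+y)²] = 485,649.6212 / (11,013.1468 × 1.106704) = 39.84558.

39.85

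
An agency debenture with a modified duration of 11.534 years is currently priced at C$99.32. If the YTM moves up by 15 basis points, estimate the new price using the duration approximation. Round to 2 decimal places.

Duration approximation: ΔP/P ≈ -D_mod · Δy = -11.534 × (+0.0015) = -0.017301.
New price ≈ 99.32 × (1 - 0.017301) = 97.60166468.

C$97.60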